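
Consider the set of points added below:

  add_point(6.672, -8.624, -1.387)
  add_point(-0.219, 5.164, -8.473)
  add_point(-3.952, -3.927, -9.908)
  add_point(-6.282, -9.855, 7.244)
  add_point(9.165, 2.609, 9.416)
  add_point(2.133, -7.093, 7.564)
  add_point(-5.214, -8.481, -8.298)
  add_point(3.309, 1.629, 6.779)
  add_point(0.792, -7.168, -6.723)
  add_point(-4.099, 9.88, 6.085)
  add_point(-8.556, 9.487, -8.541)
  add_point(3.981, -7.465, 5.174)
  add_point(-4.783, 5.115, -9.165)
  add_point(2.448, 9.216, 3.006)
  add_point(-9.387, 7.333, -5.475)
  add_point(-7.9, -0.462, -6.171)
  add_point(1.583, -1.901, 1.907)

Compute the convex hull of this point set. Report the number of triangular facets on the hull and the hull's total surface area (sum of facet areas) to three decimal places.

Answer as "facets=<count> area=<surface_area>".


facets=26 area=1209.846

Points on the hull: [0, 1, 2, 3, 4, 5, 6, 8, 9, 10, 11, 12, 13, 14, 15] (15 of 17).

Facet areas (half cross-product norm):
  f1: (p9, p3, p14) → 126.6361
  f2: (p9, p3, p4) → 142.1969
  f3: (p1, p0, p4) → 130.3391
  f4: (p6, p0, p3) → 96.4781
  f5: (p5, p3, p4) → 31.8323
  f6: (p10, p6, p2) → 23.6772
  f7: (p10, p9, p14) → 21.3456
  f8: (p13, p9, p4) → 38.8427
  f9: (p13, p1, p4) → 63.2018
  f10: (p13, p10, p9) → 54.9742
  f11: (p13, p10, p1) → 58.4528
  f12: (p15, p3, p14) → 56.5483
  f13: (p15, p6, p3) → 67.0417
  f14: (p15, p10, p14) → 13.7355
  f15: (p15, p10, p6) → 23.0989
  f16: (p8, p6, p2) → 14.8520
  f17: (p8, p6, p0) → 14.8056
  f18: (p8, p1, p2) → 32.4234
  f19: (p8, p1, p0) → 47.6233
  f20: (p11, p0, p3) → 33.4577
  f21: (p11, p5, p3) → 11.6023
  f22: (p11, p0, p4) → 41.5430
  f23: (p11, p5, p4) → 18.2860
  f24: (p12, p1, p2) → 20.9810
  f25: (p12, p10, p2) → 15.3307
  f26: (p12, p10, p1) → 10.5396
Σ area = 1209.846

Euler: V−E+F = 15−39+26 = 2.


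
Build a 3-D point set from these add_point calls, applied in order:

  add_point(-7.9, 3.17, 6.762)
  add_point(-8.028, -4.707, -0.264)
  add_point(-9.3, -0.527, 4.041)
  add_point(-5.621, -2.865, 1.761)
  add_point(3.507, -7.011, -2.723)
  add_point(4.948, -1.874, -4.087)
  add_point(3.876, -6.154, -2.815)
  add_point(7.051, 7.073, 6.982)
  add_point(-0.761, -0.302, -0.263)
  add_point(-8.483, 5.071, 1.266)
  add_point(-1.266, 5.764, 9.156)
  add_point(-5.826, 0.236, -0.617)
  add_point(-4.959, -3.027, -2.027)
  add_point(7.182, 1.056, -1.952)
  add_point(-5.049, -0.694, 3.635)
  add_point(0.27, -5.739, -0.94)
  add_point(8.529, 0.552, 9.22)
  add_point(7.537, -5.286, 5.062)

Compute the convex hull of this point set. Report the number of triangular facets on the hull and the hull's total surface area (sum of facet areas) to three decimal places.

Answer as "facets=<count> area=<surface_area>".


Extreme-point indices: [0, 1, 2, 4, 5, 6, 7, 9, 10, 12, 13, 16, 17] — 13 of 18 on the boundary.

Area of each hull facet:
  f1: (p17, p16, p2) → 63.3157
  f2: (p10, p7, p16) → 30.6511
  f3: (p10, p9, p7) → 41.1251
  f4: (p13, p9, p7) → 84.4487
  f5: (p13, p7, p16) → 36.7125
  f6: (p13, p17, p16) → 34.0282
  f7: (p1, p17, p2) → 50.4835
  f8: (p1, p17, p4) → 52.3957
  f9: (p1, p12, p4) → 15.2503
  f10: (p1, p9, p2) → 18.6106
  f11: (p1, p12, p9) → 18.4020
  f12: (p0, p16, p2) → 39.0932
  f13: (p0, p10, p16) → 32.7420
  f14: (p0, p9, p2) → 13.3259
  f15: (p0, p10, p9) → 21.1112
  f16: (p6, p17, p4) → 4.0346
  f17: (p6, p13, p17) → 32.4731
  f18: (p5, p6, p13) → 7.6329
  f19: (p5, p12, p9) → 45.1872
  f20: (p5, p13, p9) → 34.1406
  f21: (p5, p12, p4) → 25.5736
  f22: (p5, p6, p4) → 0.5145
Σ area = 701.252

Euler: V−E+F = 13−33+22 = 2.

facets=22 area=701.252


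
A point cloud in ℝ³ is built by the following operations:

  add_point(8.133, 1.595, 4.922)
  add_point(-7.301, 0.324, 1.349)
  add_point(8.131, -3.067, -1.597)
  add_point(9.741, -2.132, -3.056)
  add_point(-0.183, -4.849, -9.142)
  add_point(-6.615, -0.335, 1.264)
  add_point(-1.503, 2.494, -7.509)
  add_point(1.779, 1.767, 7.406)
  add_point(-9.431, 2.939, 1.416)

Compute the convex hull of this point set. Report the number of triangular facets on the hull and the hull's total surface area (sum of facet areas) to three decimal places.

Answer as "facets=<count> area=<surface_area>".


facets=14 area=500.168

Extreme-point indices: [0, 1, 2, 3, 4, 5, 6, 7, 8] — 9 of 9 on the boundary.

Per-facet area ½‖(b−a)×(c−a)‖:
  f1: (p6, p4, p8) → 43.3665
  f2: (p6, p4, p3) → 44.8712
  f3: (p2, p4, p3) → 13.2916
  f4: (p2, p5, p4) → 72.2461
  f5: (p2, p5, p7) → 63.5491
  f6: (p0, p6, p3) → 57.9513
  f7: (p0, p2, p3) → 9.1223
  f8: (p0, p2, p7) → 25.9955
  f9: (p0, p7, p8) → 33.1271
  f10: (p0, p6, p8) → 92.5366
  f11: (p1, p4, p8) → 17.8162
  f12: (p1, p5, p4) → 4.6548
  f13: (p1, p7, p8) → 16.9524
  f14: (p1, p5, p7) → 4.6871
Σ area = 500.168

Check V−E+F: 9 − 21 + 14 = 2.


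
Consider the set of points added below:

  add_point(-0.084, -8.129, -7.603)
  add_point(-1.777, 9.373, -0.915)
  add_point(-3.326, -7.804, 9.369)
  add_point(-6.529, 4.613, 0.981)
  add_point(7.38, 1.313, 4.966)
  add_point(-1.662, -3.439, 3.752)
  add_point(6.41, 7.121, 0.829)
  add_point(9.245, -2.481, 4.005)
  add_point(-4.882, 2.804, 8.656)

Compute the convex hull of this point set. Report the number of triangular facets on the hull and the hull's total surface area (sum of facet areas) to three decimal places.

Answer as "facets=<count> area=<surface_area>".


facets=12 area=722.250

Points on the hull: [0, 1, 2, 3, 4, 6, 7, 8] (8 of 9).

Triangle areas on the boundary:
  f1: (p0, p2, p3) → 115.9282
  f2: (p0, p2, p7) → 108.7859
  f3: (p8, p2, p3) → 41.0823
  f4: (p6, p0, p7) → 83.5220
  f5: (p4, p2, p7) → 31.5163
  f6: (p4, p8, p2) → 67.3569
  f7: (p4, p6, p7) → 12.0276
  f8: (p4, p6, p8) → 46.3116
  f9: (p1, p8, p3) → 27.0817
  f10: (p1, p6, p8) → 51.9933
  f11: (p1, p0, p3) → 57.8064
  f12: (p1, p6, p0) → 78.8380
Σ area = 722.250

Euler: V−E+F = 8−18+12 = 2.


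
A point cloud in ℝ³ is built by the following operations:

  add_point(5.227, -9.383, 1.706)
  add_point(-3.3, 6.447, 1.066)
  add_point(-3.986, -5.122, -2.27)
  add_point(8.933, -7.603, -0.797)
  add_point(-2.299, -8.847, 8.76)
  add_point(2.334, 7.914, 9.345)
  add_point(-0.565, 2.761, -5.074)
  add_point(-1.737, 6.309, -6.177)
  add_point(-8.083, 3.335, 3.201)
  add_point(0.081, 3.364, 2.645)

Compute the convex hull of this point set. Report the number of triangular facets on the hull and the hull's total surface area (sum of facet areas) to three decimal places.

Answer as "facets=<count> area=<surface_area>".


Extreme-point indices: [0, 1, 2, 3, 4, 5, 6, 7, 8] — 9 of 10 on the boundary.

Facet areas (half cross-product norm):
  f1: (p7, p5, p3) → 138.3206
  f2: (p4, p5, p8) → 92.3142
  f3: (p4, p5, p3) → 124.2812
  f4: (p1, p5, p8) → 30.0456
  f5: (p1, p7, p8) → 19.5706
  f6: (p1, p7, p5) → 27.3318
  f7: (p2, p7, p8) → 58.0644
  f8: (p2, p4, p8) → 63.0101
  f9: (p6, p7, p3) → 11.2735
  f10: (p6, p2, p3) → 58.9420
  f11: (p6, p2, p7) → 11.2735
  f12: (p0, p4, p3) → 10.9901
  f13: (p0, p2, p3) → 24.8876
  f14: (p0, p2, p4) → 51.9143
Σ area = 722.219

Euler characteristic 9−21+14 = 2 ✓

facets=14 area=722.219


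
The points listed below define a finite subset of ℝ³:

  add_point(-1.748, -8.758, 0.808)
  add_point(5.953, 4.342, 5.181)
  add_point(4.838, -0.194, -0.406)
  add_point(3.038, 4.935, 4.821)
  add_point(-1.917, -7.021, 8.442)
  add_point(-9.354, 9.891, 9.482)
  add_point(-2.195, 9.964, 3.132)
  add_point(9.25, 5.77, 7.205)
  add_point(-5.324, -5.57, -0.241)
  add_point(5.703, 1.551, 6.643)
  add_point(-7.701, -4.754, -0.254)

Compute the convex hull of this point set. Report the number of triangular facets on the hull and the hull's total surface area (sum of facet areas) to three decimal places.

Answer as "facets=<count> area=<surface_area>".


Points on the hull: [0, 2, 4, 5, 6, 7, 8, 10] (8 of 11).

Triangle areas on the boundary:
  f1: (p6, p7, p5) → 54.8090
  f2: (p4, p7, p5) → 143.0239
  f3: (p4, p0, p7) → 66.4372
  f4: (p10, p6, p5) → 76.3273
  f5: (p10, p4, p5) → 92.0310
  f6: (p10, p4, p0) → 28.3967
  f7: (p2, p0, p7) → 45.6215
  f8: (p2, p6, p7) → 62.1841
  f9: (p2, p10, p6) → 83.0790
  f10: (p8, p10, p0) → 2.6630
  f11: (p8, p2, p0) → 26.5398
  f12: (p8, p2, p10) → 10.5388
Σ area = 691.651

Euler: V−E+F = 8−18+12 = 2.

facets=12 area=691.651


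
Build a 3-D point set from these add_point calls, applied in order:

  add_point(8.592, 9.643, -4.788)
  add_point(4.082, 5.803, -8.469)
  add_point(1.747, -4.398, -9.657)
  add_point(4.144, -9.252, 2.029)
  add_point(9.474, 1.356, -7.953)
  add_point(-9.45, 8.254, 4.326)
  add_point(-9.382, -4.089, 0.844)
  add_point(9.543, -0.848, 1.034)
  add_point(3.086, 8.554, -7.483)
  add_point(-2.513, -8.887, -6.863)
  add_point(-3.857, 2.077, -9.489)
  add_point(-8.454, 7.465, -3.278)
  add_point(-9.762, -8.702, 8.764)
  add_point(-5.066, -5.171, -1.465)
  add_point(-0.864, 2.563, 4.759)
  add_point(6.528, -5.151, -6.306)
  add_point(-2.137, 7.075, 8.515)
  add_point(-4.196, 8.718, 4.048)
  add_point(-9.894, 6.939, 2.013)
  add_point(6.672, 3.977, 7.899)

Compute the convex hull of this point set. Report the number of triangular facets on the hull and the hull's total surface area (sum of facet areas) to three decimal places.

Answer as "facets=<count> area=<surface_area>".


18 of the 20 inputs are extreme points: [0, 1, 2, 3, 4, 5, 6, 7, 8, 9, 10, 11, 12, 15, 16, 17, 18, 19].

Per-facet area ½‖(b−a)×(c−a)‖:
  f1: (p19, p0, p7) → 52.9492
  f2: (p6, p12, p18) → 46.5178
  f3: (p3, p19, p7) → 43.5704
  f4: (p3, p19, p12) → 113.4260
  f5: (p4, p0, p7) → 40.9343
  f6: (p16, p19, p0) → 65.5343
  f7: (p16, p19, p12) → 81.4795
  f8: (p9, p6, p12) → 47.9125
  f9: (p9, p3, p12) → 84.3266
  f10: (p9, p10, p2) → 28.9823
  f11: (p9, p10, p6) → 61.1897
  f12: (p11, p6, p18) → 30.5721
  f13: (p11, p10, p6) → 55.6364
  f14: (p15, p4, p2) → 21.4978
  f15: (p15, p9, p2) → 19.6189
  f16: (p15, p9, p3) → 44.1341
  f17: (p15, p3, p7) → 39.2850
  f18: (p15, p4, p7) → 30.6738
  f19: (p1, p4, p0) → 24.0063
  f20: (p1, p10, p2) → 36.4371
  f21: (p1, p4, p2) → 33.2183
  f22: (p5, p11, p18) → 5.0457
  f23: (p5, p12, p18) → 22.8467
  f24: (p5, p16, p12) → 72.3467
  f25: (p8, p1, p0) → 9.6110
  f26: (p8, p5, p0) → 50.2325
  f27: (p8, p5, p11) → 42.4881
  f28: (p8, p11, p10) → 45.0532
  f29: (p8, p1, p10) → 13.5262
  f30: (p17, p16, p0) → 39.7041
  f31: (p17, p5, p0) → 21.5273
  f32: (p17, p5, p16) → 12.9668
Σ area = 1337.251

Check V−E+F: 18 − 48 + 32 = 2.

facets=32 area=1337.251


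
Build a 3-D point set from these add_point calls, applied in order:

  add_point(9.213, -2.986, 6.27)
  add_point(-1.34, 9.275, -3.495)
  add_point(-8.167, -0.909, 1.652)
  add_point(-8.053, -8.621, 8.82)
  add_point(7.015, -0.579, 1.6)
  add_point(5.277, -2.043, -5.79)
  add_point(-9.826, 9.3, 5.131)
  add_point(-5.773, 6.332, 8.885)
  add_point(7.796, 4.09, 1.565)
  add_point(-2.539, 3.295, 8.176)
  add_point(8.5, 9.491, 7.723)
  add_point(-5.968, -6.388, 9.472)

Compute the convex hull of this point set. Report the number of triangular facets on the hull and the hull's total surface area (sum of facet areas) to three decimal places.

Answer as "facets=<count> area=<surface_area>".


facets=16 area=966.262

Points on the hull: [0, 1, 2, 3, 5, 6, 7, 8, 10, 11] (10 of 12).

Area of each hull facet:
  f1: (p5, p3, p0) → 115.5595
  f2: (p8, p5, p0) → 42.5730
  f3: (p10, p8, p0) → 35.1709
  f4: (p2, p3, p6) → 50.7146
  f5: (p2, p5, p3) → 78.2090
  f6: (p7, p3, p6) → 44.1033
  f7: (p7, p10, p6) → 40.3477
  f8: (p11, p3, p0) → 16.4395
  f9: (p11, p10, p0) → 99.0060
  f10: (p11, p7, p3) → 13.9152
  f11: (p11, p7, p10) → 90.7904
  f12: (p1, p8, p5) → 55.9525
  f13: (p1, p10, p8) → 47.6888
  f14: (p1, p10, p6) → 90.0474
  f15: (p1, p2, p6) → 62.1879
  f16: (p1, p2, p5) → 83.5557
Σ area = 966.262

Check V−E+F: 10 − 24 + 16 = 2.


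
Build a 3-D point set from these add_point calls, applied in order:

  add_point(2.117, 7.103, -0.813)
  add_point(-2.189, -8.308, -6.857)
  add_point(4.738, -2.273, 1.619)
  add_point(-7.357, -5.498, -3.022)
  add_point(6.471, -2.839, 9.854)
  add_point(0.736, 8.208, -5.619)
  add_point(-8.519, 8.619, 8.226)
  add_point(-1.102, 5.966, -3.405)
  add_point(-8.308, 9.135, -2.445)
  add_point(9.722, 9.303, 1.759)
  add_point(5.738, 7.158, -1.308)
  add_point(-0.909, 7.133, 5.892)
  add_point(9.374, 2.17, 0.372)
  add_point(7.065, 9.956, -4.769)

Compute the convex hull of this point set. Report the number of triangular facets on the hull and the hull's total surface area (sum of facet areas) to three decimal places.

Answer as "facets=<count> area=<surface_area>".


9 of the 14 inputs are extreme points: [1, 3, 4, 5, 6, 8, 9, 12, 13].

Triangle areas on the boundary:
  f1: (p4, p9, p6) → 131.7555
  f2: (p12, p4, p9) → 38.6519
  f3: (p12, p4, p1) → 95.1272
  f4: (p3, p8, p6) → 78.4041
  f5: (p3, p8, p1) → 45.5306
  f6: (p3, p4, p6) → 151.2075
  f7: (p3, p4, p1) → 66.5951
  f8: (p13, p12, p9) → 25.6088
  f9: (p13, p12, p1) → 82.1711
  f10: (p13, p9, p6) → 68.4751
  f11: (p13, p8, p6) → 81.9567
  f12: (p5, p8, p1) → 80.8973
  f13: (p5, p13, p1) → 50.1331
  f14: (p5, p13, p8) → 17.7763
Σ area = 1014.290

Check V−E+F: 9 − 21 + 14 = 2.

facets=14 area=1014.290


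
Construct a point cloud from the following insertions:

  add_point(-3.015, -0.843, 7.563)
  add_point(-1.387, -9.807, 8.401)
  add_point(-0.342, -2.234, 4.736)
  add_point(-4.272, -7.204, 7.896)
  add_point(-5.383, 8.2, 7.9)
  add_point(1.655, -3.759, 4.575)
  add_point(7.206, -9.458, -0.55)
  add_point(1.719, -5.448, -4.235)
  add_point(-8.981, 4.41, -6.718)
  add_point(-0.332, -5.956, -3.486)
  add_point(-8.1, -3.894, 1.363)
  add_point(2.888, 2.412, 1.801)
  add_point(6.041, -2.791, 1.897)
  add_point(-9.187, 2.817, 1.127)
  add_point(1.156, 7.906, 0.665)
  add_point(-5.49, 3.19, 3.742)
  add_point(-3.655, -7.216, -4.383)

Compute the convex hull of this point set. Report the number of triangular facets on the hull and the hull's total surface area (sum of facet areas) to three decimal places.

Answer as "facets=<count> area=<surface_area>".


Points on the hull: [1, 3, 4, 6, 7, 8, 10, 12, 13, 14, 16] (11 of 17).

Per-facet area ½‖(b−a)×(c−a)‖:
  f1: (p16, p1, p6) → 66.7503
  f2: (p10, p16, p1) → 45.2371
  f3: (p8, p4, p13) → 30.8679
  f4: (p8, p14, p4) → 63.2327
  f5: (p8, p10, p13) → 26.5311
  f6: (p8, p10, p16) → 45.8085
  f7: (p12, p14, p4) → 56.1764
  f8: (p12, p1, p4) → 99.9562
  f9: (p12, p14, p6) → 21.0128
  f10: (p12, p1, p6) → 42.1459
  f11: (p3, p1, p4) → 21.1382
  f12: (p3, p10, p1) → 11.4171
  f13: (p3, p4, p13) → 61.4565
  f14: (p3, p10, p13) → 24.3966
  f15: (p7, p16, p6) → 18.6266
  f16: (p7, p8, p16) → 36.5422
  f17: (p7, p14, p6) → 51.5351
  f18: (p7, p8, p14) → 84.2544
Σ area = 807.086

Euler characteristic 11−27+18 = 2 ✓

facets=18 area=807.086


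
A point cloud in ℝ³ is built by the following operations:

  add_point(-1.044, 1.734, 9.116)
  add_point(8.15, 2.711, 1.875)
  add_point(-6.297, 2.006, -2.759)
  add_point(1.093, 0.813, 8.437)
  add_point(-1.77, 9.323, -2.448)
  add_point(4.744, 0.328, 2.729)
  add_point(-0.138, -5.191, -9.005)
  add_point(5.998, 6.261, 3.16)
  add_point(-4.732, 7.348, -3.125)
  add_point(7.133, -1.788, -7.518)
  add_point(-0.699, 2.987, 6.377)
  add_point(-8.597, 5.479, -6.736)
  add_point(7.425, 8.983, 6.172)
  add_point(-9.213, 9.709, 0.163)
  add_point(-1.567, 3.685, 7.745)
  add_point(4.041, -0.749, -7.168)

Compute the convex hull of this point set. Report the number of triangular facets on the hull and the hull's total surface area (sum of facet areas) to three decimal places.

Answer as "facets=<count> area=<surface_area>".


facets=20 area=762.184

Extreme-point indices: [0, 1, 2, 3, 4, 5, 6, 9, 11, 12, 13, 14] — 12 of 16 on the boundary.

Per-facet area ½‖(b−a)×(c−a)‖:
  f1: (p2, p0, p13) → 56.0910
  f2: (p2, p0, p6) → 70.9364
  f3: (p3, p0, p6) → 21.1603
  f4: (p11, p4, p13) → 29.6678
  f5: (p11, p2, p13) → 22.6737
  f6: (p11, p2, p6) → 31.8790
  f7: (p9, p11, p6) → 55.2852
  f8: (p9, p11, p4) → 67.4687
  f9: (p12, p3, p1) → 35.9450
  f10: (p12, p3, p0) → 12.2580
  f11: (p12, p9, p1) → 21.1220
  f12: (p12, p9, p4) → 92.9424
  f13: (p12, p4, p13) → 44.1367
  f14: (p5, p3, p6) → 39.2836
  f15: (p5, p9, p6) → 43.7393
  f16: (p5, p3, p1) → 11.9382
  f17: (p5, p9, p1) → 21.9889
  f18: (p14, p0, p13) → 7.4770
  f19: (p14, p12, p13) → 63.9110
  f20: (p14, p12, p0) → 12.2801
Σ area = 762.184

Check V−E+F: 12 − 30 + 20 = 2.


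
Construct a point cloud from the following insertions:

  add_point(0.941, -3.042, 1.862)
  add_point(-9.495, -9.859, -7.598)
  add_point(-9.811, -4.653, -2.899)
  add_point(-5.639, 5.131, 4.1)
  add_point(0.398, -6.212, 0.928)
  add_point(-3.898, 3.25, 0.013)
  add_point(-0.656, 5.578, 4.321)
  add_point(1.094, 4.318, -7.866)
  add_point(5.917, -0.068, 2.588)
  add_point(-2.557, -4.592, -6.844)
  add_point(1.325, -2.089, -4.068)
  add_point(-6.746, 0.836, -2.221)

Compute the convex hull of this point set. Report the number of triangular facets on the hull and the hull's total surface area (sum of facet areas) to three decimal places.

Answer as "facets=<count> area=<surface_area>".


facets=18 area=540.197

Points on the hull: [0, 1, 2, 3, 4, 6, 7, 8, 9, 10, 11] (11 of 12).

Facet areas (half cross-product norm):
  f1: (p7, p6, p8) → 50.9448
  f2: (p4, p1, p2) → 38.5160
  f3: (p11, p1, p2) → 15.9864
  f4: (p11, p1, p7) → 61.4400
  f5: (p3, p4, p2) → 64.6830
  f6: (p3, p11, p2) → 18.7569
  f7: (p3, p7, p6) → 30.8689
  f8: (p3, p11, p7) → 39.1884
  f9: (p0, p6, p8) → 24.7506
  f10: (p0, p4, p8) → 7.3959
  f11: (p0, p3, p6) → 22.7288
  f12: (p0, p3, p4) → 13.1756
  f13: (p9, p1, p7) → 22.6773
  f14: (p9, p4, p1) → 35.9440
  f15: (p10, p4, p8) → 25.2376
  f16: (p10, p9, p4) → 17.6316
  f17: (p10, p7, p8) → 30.3247
  f18: (p10, p9, p7) → 19.9465
Σ area = 540.197

Euler: V−E+F = 11−27+18 = 2.


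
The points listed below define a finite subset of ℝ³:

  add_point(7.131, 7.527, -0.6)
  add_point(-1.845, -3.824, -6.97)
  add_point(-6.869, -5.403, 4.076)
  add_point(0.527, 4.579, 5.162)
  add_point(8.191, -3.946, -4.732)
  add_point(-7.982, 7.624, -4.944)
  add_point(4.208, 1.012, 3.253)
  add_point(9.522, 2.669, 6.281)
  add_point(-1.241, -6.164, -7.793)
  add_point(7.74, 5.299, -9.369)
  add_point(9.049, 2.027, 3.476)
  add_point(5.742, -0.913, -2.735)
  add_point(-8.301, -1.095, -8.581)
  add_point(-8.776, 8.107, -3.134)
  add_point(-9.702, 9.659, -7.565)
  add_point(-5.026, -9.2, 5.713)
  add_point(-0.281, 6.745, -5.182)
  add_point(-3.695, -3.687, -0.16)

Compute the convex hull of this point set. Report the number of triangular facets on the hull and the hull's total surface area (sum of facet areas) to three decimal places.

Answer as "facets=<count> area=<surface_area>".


Extreme-point indices: [0, 2, 3, 4, 7, 8, 9, 12, 13, 14, 15] — 11 of 18 on the boundary.

Per-facet area ½‖(b−a)×(c−a)‖:
  f1: (p3, p15, p7) → 67.8867
  f2: (p0, p9, p14) → 79.9061
  f3: (p0, p9, p7) → 31.6009
  f4: (p0, p3, p7) → 35.6984
  f5: (p12, p9, p14) → 91.3561
  f6: (p12, p8, p9) → 63.8806
  f7: (p12, p8, p15) → 62.6198
  f8: (p4, p9, p7) → 66.6868
  f9: (p4, p8, p9) → 52.5876
  f10: (p4, p15, p7) → 109.5626
  f11: (p4, p8, p15) → 72.9111
  f12: (p13, p0, p14) → 36.1518
  f13: (p13, p0, p3) → 59.8718
  f14: (p2, p3, p15) → 25.8904
  f15: (p2, p13, p3) → 77.9171
  f16: (p2, p13, p14) → 24.8164
  f17: (p2, p12, p14) → 71.0517
  f18: (p2, p12, p15) → 23.0655
Σ area = 1053.461

Euler: V−E+F = 11−27+18 = 2.

facets=18 area=1053.461


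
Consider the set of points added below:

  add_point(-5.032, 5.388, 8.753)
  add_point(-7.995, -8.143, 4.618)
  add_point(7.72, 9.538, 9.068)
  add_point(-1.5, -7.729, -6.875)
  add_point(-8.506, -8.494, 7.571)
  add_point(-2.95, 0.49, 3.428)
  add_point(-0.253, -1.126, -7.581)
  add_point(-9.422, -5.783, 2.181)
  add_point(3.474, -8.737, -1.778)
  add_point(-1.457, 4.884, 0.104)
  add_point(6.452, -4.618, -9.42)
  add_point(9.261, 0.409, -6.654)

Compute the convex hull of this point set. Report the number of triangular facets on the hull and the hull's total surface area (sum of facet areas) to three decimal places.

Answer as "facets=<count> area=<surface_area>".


Extreme-point indices: [0, 1, 2, 3, 4, 6, 7, 8, 9, 10, 11] — 11 of 12 on the boundary.

Triangle areas on the boundary:
  f1: (p8, p2, p11) → 108.2880
  f2: (p4, p8, p2) → 162.3706
  f3: (p9, p2, p11) → 91.2969
  f4: (p3, p4, p8) → 54.3180
  f5: (p0, p9, p7) → 59.7083
  f6: (p0, p9, p2) → 59.4624
  f7: (p0, p4, p7) → 41.5018
  f8: (p0, p4, p2) → 81.6034
  f9: (p10, p8, p11) → 29.0467
  f10: (p10, p3, p8) → 29.8229
  f11: (p1, p4, p7) → 4.1861
  f12: (p1, p3, p7) → 22.2153
  f13: (p1, p3, p4) → 6.8785
  f14: (p6, p10, p3) → 25.4166
  f15: (p6, p9, p7) → 63.3549
  f16: (p6, p3, p7) → 41.1410
  f17: (p6, p9, p11) → 47.5217
  f18: (p6, p10, p11) → 24.7789
Σ area = 952.912

Check V−E+F: 11 − 27 + 18 = 2.

facets=18 area=952.912


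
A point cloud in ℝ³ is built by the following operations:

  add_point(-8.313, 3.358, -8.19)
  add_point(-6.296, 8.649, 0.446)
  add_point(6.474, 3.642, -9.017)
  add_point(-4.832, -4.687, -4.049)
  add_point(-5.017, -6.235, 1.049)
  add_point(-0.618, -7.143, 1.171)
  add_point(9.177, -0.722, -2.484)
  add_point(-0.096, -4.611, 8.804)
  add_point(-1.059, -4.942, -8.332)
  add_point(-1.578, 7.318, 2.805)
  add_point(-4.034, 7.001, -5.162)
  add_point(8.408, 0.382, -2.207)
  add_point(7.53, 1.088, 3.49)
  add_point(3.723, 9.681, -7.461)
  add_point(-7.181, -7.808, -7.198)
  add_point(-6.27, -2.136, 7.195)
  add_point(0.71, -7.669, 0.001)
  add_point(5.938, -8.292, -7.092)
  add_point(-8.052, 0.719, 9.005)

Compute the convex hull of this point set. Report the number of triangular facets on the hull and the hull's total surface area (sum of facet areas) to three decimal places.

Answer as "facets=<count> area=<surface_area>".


facets=30 area=1070.043

Extreme-point indices: [0, 1, 2, 4, 5, 6, 7, 8, 9, 10, 12, 13, 14, 15, 16, 17, 18] — 17 of 19 on the boundary.

Facet areas (half cross-product norm):
  f1: (p1, p18, p0) → 59.2452
  f2: (p12, p13, p6) → 41.1669
  f3: (p12, p17, p6) → 24.6072
  f4: (p2, p13, p6) → 25.7340
  f5: (p2, p17, p6) → 39.0892
  f6: (p2, p8, p17) → 43.4315
  f7: (p2, p13, p0) → 46.2975
  f8: (p2, p8, p0) → 62.5220
  f9: (p10, p13, p0) → 20.3989
  f10: (p10, p1, p0) → 18.8661
  f11: (p10, p1, p13) → 23.3251
  f12: (p7, p12, p18) → 49.8059
  f13: (p7, p17, p16) → 23.0593
  f14: (p7, p12, p17) → 77.4335
  f15: (p9, p1, p18) → 30.0666
  f16: (p9, p12, p18) → 61.1557
  f17: (p9, p1, p13) → 32.0567
  f18: (p9, p12, p13) → 63.8289
  f19: (p14, p17, p16) → 46.9212
  f20: (p14, p8, p17) → 21.7163
  f21: (p14, p8, p0) → 36.3231
  f22: (p14, p18, p0) → 95.1764
  f23: (p15, p7, p18) → 10.6558
  f24: (p15, p7, p4) → 25.3257
  f25: (p15, p14, p18) → 21.5457
  f26: (p15, p14, p4) → 17.7388
  f27: (p5, p7, p16) → 5.6974
  f28: (p5, p7, p4) → 18.1000
  f29: (p5, p14, p16) → 9.8119
  f30: (p5, p14, p4) → 18.9405
Σ area = 1070.043

Euler characteristic 17−45+30 = 2 ✓


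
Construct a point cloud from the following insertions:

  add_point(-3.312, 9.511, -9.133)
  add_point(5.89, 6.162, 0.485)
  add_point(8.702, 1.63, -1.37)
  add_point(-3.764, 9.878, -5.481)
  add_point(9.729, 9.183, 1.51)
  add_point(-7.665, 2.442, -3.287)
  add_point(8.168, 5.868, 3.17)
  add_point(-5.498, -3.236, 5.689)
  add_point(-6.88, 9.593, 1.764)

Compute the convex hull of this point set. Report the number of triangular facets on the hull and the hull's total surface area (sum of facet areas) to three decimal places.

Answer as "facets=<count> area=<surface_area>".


Hull vertices (8/9): indices [0, 2, 3, 4, 5, 6, 7, 8].

Area of each hull facet:
  f1: (p2, p7, p5) → 84.7122
  f2: (p8, p7, p5) → 47.5332
  f3: (p8, p3, p4) → 59.8652
  f4: (p6, p2, p4) → 12.2119
  f5: (p6, p2, p7) → 50.8188
  f6: (p6, p8, p4) → 30.9965
  f7: (p6, p8, p7) → 98.2114
  f8: (p0, p3, p4) → 26.4440
  f9: (p0, p2, p4) → 65.3687
  f10: (p0, p2, p5) → 79.2393
  f11: (p0, p8, p5) → 42.9198
  f12: (p0, p8, p3) → 4.4999
Σ area = 602.821

Euler: V−E+F = 8−18+12 = 2.

facets=12 area=602.821


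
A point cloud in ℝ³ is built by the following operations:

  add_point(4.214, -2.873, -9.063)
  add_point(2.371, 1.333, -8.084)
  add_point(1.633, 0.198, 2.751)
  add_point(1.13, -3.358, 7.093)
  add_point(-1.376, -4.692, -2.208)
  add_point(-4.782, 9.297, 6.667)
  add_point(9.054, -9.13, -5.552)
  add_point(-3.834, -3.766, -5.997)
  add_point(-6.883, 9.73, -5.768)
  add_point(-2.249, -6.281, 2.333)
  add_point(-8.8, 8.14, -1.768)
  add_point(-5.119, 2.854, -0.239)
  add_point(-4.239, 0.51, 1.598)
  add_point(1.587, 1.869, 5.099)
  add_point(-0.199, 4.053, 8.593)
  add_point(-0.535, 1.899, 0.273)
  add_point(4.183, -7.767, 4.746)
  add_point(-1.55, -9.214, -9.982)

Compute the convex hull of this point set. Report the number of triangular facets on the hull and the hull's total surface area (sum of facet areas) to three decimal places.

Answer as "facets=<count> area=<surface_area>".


facets=22 area=893.765

Points on the hull: [0, 1, 3, 5, 6, 7, 8, 9, 10, 13, 14, 16, 17] (13 of 18).

Per-facet area ½‖(b−a)×(c−a)‖:
  f1: (p0, p17, p6) → 37.0486
  f2: (p0, p1, p6) → 12.6495
  f3: (p8, p17, p10) → 47.3936
  f4: (p8, p0, p17) → 73.1276
  f5: (p8, p0, p1) → 11.9897
  f6: (p13, p14, p6) → 8.5318
  f7: (p13, p1, p6) → 82.9744
  f8: (p13, p1, p14) → 17.0152
  f9: (p7, p17, p10) → 13.2126
  f10: (p7, p9, p10) → 60.0215
  f11: (p7, p9, p17) → 30.4967
  f12: (p16, p17, p6) → 65.8610
  f13: (p16, p9, p17) → 43.3188
  f14: (p16, p14, p6) → 65.0508
  f15: (p5, p1, p14) → 61.6761
  f16: (p5, p8, p1) → 80.1322
  f17: (p5, p8, p10) → 18.5901
  f18: (p5, p9, p10) → 73.7743
  f19: (p3, p16, p14) → 9.9931
  f20: (p3, p16, p9) → 17.8299
  f21: (p3, p5, p14) → 18.0825
  f22: (p3, p5, p9) → 44.9950
Σ area = 893.765

Check V−E+F: 13 − 33 + 22 = 2.


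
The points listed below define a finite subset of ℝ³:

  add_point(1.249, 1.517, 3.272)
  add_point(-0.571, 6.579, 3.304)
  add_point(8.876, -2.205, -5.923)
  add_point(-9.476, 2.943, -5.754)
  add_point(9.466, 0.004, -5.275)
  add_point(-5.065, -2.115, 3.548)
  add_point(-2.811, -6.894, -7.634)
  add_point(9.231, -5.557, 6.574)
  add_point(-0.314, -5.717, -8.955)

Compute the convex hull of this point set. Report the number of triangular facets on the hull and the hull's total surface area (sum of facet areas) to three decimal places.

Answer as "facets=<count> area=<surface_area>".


facets=12 area=680.087

8 of the 9 inputs are extreme points: [1, 2, 3, 4, 5, 6, 7, 8].

Facet areas (half cross-product norm):
  f1: (p1, p4, p3) → 97.2510
  f2: (p1, p7, p4) → 90.4681
  f3: (p8, p4, p3) → 76.1757
  f4: (p8, p6, p3) → 18.0168
  f5: (p8, p7, p6) → 27.8372
  f6: (p5, p6, p3) → 61.7212
  f7: (p5, p7, p6) → 92.5381
  f8: (p5, p1, p3) → 54.5700
  f9: (p5, p1, p7) → 71.5417
  f10: (p2, p7, p4) → 15.3735
  f11: (p2, p8, p4) → 9.6072
  f12: (p2, p8, p7) → 64.9863
Σ area = 680.087

Euler characteristic 8−18+12 = 2 ✓


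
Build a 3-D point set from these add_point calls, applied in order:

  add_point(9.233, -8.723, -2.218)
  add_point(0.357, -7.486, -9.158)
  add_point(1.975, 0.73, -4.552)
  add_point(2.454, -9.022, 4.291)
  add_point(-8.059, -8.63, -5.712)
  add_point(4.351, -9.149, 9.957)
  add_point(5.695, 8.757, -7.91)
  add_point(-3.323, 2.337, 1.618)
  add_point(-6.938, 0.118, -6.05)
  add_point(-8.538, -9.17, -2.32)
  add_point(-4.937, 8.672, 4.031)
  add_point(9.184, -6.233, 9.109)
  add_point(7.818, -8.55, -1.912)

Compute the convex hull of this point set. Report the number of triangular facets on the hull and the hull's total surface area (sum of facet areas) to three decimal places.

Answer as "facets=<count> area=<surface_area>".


facets=14 area=1099.946

Points on the hull: [0, 1, 4, 5, 6, 8, 9, 10, 11] (9 of 13).

Area of each hull facet:
  f1: (p5, p0, p9) → 108.4981
  f2: (p10, p5, p9) → 159.8356
  f3: (p1, p6, p0) → 95.4796
  f4: (p11, p6, p0) → 108.0595
  f5: (p11, p5, p0) → 33.0737
  f6: (p11, p10, p6) → 163.2273
  f7: (p11, p10, p5) → 59.4880
  f8: (p4, p0, p9) → 30.5368
  f9: (p4, p1, p0) → 45.7064
  f10: (p8, p1, p6) → 83.1385
  f11: (p8, p4, p1) → 39.1146
  f12: (p8, p10, p6) → 94.9079
  f13: (p8, p10, p9) → 63.9152
  f14: (p8, p4, p9) → 14.9650
Σ area = 1099.946

Euler characteristic 9−21+14 = 2 ✓


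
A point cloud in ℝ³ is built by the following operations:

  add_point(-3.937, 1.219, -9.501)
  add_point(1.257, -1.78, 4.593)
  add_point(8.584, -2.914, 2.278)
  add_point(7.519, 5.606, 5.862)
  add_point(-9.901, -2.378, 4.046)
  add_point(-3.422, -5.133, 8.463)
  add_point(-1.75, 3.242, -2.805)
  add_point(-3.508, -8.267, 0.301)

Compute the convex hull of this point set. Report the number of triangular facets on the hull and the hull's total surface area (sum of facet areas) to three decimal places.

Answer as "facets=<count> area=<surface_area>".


facets=10 area=593.876

Extreme-point indices: [0, 2, 3, 4, 5, 6, 7] — 7 of 8 on the boundary.

Triangle areas on the boundary:
  f1: (p0, p3, p2) → 82.1915
  f2: (p7, p0, p4) → 63.6470
  f3: (p7, p0, p2) → 90.2914
  f4: (p5, p3, p4) → 62.8767
  f5: (p5, p3, p2) → 63.1643
  f6: (p5, p7, p4) → 33.5344
  f7: (p5, p7, p2) → 55.9341
  f8: (p6, p3, p4) → 76.2975
  f9: (p6, p0, p4) → 43.3240
  f10: (p6, p0, p3) → 22.6156
Σ area = 593.876

Euler characteristic 7−15+10 = 2 ✓


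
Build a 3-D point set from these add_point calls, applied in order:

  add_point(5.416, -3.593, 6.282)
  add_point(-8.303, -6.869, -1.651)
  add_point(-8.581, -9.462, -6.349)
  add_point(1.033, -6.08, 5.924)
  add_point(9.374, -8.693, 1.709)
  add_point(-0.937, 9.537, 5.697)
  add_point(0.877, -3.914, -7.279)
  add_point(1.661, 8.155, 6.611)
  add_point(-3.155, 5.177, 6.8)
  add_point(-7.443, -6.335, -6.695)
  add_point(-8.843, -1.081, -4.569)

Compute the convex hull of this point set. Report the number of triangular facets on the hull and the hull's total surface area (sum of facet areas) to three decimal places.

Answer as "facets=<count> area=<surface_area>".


facets=18 area=737.219

Extreme-point indices: [0, 1, 2, 3, 4, 5, 6, 7, 8, 9, 10] — 11 of 11 on the boundary.

Facet areas (half cross-product norm):
  f1: (p6, p5, p10) → 87.2764
  f2: (p9, p6, p10) → 25.3514
  f3: (p8, p5, p10) → 32.7868
  f4: (p0, p3, p4) → 19.9270
  f5: (p0, p8, p3) → 30.0108
  f6: (p2, p3, p4) → 76.7783
  f7: (p2, p6, p4) → 69.3223
  f8: (p2, p9, p6) → 11.6938
  f9: (p2, p9, p10) → 6.7580
  f10: (p7, p0, p4) → 30.4488
  f11: (p7, p6, p4) → 116.3934
  f12: (p7, p6, p5) → 28.3591
  f13: (p7, p8, p5) → 7.6997
  f14: (p7, p0, p8) → 33.9210
  f15: (p1, p8, p3) → 71.5831
  f16: (p1, p2, p3) → 25.3616
  f17: (p1, p8, p10) → 46.0815
  f18: (p1, p2, p10) → 17.4655
Σ area = 737.219

Check V−E+F: 11 − 27 + 18 = 2.


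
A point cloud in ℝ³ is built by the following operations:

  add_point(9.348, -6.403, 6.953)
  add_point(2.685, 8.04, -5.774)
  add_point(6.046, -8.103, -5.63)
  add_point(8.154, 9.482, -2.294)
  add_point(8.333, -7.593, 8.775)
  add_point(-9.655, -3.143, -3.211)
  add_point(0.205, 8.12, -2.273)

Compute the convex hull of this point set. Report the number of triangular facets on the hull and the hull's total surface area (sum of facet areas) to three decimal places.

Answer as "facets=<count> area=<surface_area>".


facets=10 area=711.078

Hull vertices (7/7): indices [0, 1, 2, 3, 4, 5, 6].

Triangle areas on the boundary:
  f1: (p2, p3, p0) → 111.4592
  f2: (p1, p2, p5) → 120.1655
  f3: (p1, p2, p3) → 54.7083
  f4: (p6, p1, p5) → 30.5429
  f5: (p6, p1, p3) → 14.2342
  f6: (p4, p3, p0) → 13.8135
  f7: (p4, p6, p3) → 81.3138
  f8: (p4, p6, p5) → 150.3187
  f9: (p4, p2, p5) → 121.4412
  f10: (p4, p2, p0) → 13.0806
Σ area = 711.078

Check V−E+F: 7 − 15 + 10 = 2.


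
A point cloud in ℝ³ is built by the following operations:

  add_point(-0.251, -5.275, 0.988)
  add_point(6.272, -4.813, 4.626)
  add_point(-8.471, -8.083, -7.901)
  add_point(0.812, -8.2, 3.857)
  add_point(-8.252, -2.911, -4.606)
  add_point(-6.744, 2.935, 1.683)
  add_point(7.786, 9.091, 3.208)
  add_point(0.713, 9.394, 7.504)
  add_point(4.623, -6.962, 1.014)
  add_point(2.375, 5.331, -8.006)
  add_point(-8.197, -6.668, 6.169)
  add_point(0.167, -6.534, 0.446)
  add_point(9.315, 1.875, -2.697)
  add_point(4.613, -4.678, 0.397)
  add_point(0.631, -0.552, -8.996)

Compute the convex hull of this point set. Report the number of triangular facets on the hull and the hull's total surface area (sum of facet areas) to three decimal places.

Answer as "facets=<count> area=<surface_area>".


facets=20 area=959.343

Points on the hull: [1, 2, 3, 4, 5, 6, 7, 8, 9, 10, 12, 14] (12 of 15).

Area of each hull facet:
  f1: (p10, p3, p2) → 64.6837
  f2: (p8, p3, p2) → 36.7915
  f3: (p14, p9, p2) → 22.0546
  f4: (p14, p9, p12) → 29.1635
  f5: (p14, p8, p2) → 73.4961
  f6: (p14, p8, p12) → 55.3856
  f7: (p5, p9, p7) → 76.2373
  f8: (p5, p10, p7) → 56.6392
  f9: (p6, p9, p12) → 44.3423
  f10: (p6, p9, p7) → 53.5698
  f11: (p4, p9, p2) → 39.0719
  f12: (p4, p5, p9) → 56.5474
  f13: (p4, p10, p2) → 34.0757
  f14: (p4, p5, p10) → 44.1347
  f15: (p1, p8, p3) → 11.0713
  f16: (p1, p6, p7) → 57.8653
  f17: (p1, p8, p12) → 23.1505
  f18: (p1, p6, p12) → 49.0090
  f19: (p1, p10, p7) → 110.0426
  f20: (p1, p10, p3) → 22.0115
Σ area = 959.343

Check V−E+F: 12 − 30 + 20 = 2.


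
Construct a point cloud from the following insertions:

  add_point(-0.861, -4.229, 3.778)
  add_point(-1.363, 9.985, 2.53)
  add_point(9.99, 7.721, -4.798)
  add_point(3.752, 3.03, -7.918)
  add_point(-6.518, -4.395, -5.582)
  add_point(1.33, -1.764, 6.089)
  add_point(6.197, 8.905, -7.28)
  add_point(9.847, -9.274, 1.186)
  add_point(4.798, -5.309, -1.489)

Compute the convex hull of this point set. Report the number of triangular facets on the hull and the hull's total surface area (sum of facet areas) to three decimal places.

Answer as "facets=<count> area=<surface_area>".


Hull vertices (8/9): indices [0, 1, 2, 3, 4, 5, 6, 7].

Triangle areas on the boundary:
  f1: (p5, p7, p2) → 100.3025
  f2: (p5, p1, p2) → 84.6823
  f3: (p3, p7, p4) → 103.1617
  f4: (p3, p7, p2) → 69.1027
  f5: (p0, p1, p4) → 77.8462
  f6: (p0, p5, p1) → 24.1948
  f7: (p0, p7, p4) → 63.8518
  f8: (p0, p5, p7) → 24.2687
  f9: (p6, p1, p2) → 28.9868
  f10: (p6, p3, p2) → 14.8535
  f11: (p6, p1, p4) → 103.7859
  f12: (p6, p3, p4) → 23.8251
Σ area = 718.862

Euler characteristic 8−18+12 = 2 ✓

facets=12 area=718.862


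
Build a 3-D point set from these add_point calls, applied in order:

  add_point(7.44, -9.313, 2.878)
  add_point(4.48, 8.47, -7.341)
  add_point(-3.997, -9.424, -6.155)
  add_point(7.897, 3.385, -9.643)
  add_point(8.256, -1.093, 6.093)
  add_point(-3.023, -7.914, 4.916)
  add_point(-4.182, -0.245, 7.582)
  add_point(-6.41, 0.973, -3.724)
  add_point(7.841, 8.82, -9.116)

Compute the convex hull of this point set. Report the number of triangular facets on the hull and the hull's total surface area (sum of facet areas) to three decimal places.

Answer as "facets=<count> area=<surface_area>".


facets=14 area=851.437

9 of the 9 inputs are extreme points: [0, 1, 2, 3, 4, 5, 6, 7, 8].

Facet areas (half cross-product norm):
  f1: (p8, p2, p7) → 92.2453
  f2: (p3, p8, p4) → 43.9540
  f3: (p3, p8, p2) → 35.2486
  f4: (p0, p3, p4) → 72.1861
  f5: (p0, p3, p2) → 118.5955
  f6: (p1, p8, p4) → 31.4612
  f7: (p1, p6, p4) → 104.7421
  f8: (p1, p8, p7) → 12.7848
  f9: (p1, p6, p7) → 78.3638
  f10: (p5, p0, p2) → 59.8547
  f11: (p5, p2, p7) → 57.9936
  f12: (p5, p6, p7) → 46.6366
  f13: (p5, p6, p4) → 49.9603
  f14: (p5, p0, p4) → 47.4106
Σ area = 851.437

Euler characteristic 9−21+14 = 2 ✓


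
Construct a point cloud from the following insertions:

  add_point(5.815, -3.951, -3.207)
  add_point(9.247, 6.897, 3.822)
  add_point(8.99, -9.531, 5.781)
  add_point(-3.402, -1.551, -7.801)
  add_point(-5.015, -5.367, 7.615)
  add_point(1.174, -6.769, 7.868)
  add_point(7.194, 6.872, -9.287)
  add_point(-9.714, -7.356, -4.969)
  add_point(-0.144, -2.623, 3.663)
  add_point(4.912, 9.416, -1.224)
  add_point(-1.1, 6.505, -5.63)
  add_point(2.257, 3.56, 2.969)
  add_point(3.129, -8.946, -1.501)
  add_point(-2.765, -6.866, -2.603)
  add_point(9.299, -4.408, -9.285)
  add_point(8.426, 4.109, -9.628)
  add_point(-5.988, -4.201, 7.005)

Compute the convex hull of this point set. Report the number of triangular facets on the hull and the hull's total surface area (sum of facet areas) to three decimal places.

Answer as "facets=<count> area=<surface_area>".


Points on the hull: [1, 2, 3, 4, 5, 6, 7, 9, 10, 12, 14, 15, 16] (13 of 17).

Area of each hull facet:
  f1: (p12, p14, p7) → 69.6022
  f2: (p12, p2, p7) → 36.9196
  f3: (p12, p2, p14) → 49.8094
  f4: (p1, p16, p9) → 67.0896
  f5: (p1, p6, p9) → 28.6615
  f6: (p1, p2, p14) → 118.7603
  f7: (p15, p1, p14) → 58.2296
  f8: (p15, p1, p6) → 20.1727
  f9: (p10, p6, p9) → 31.8484
  f10: (p10, p16, p7) → 99.9934
  f11: (p10, p16, p9) → 69.0421
  f12: (p5, p1, p2) → 67.9407
  f13: (p3, p10, p7) → 27.6973
  f14: (p3, p10, p6) → 38.6201
  f15: (p3, p15, p6) → 20.1513
  f16: (p3, p14, p7) → 48.4952
  f17: (p3, p15, p14) → 53.3520
  f18: (p4, p1, p16) → 15.6420
  f19: (p4, p5, p1) → 49.8364
  f20: (p4, p16, p7) → 9.9409
  f21: (p4, p2, p7) → 98.4857
  f22: (p4, p5, p2) → 8.2556
Σ area = 1088.546

Check V−E+F: 13 − 33 + 22 = 2.

facets=22 area=1088.546


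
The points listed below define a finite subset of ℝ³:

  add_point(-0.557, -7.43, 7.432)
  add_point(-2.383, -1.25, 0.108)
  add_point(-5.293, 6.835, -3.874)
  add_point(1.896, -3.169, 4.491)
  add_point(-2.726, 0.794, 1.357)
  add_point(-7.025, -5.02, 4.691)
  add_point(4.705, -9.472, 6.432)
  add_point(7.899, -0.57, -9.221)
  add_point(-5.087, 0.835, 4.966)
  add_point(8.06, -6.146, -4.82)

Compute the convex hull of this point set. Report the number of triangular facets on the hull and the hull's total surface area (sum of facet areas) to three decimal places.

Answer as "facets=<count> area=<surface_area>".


facets=12 area=582.147

Extreme-point indices: [0, 2, 3, 5, 6, 7, 8, 9] — 8 of 10 on the boundary.

Per-facet area ½‖(b−a)×(c−a)‖:
  f1: (p6, p9, p5) → 77.2491
  f2: (p8, p2, p5) → 28.7607
  f3: (p7, p9, p5) → 61.2792
  f4: (p7, p2, p5) → 117.7659
  f5: (p7, p6, p9) → 27.1985
  f6: (p0, p6, p5) → 11.1896
  f7: (p0, p8, p5) → 22.9209
  f8: (p3, p7, p6) → 52.8615
  f9: (p3, p0, p6) → 16.0267
  f10: (p3, p0, p8) → 23.0867
  f11: (p3, p8, p2) → 41.7503
  f12: (p3, p7, p2) → 102.0581
Σ area = 582.147

Check V−E+F: 8 − 18 + 12 = 2.


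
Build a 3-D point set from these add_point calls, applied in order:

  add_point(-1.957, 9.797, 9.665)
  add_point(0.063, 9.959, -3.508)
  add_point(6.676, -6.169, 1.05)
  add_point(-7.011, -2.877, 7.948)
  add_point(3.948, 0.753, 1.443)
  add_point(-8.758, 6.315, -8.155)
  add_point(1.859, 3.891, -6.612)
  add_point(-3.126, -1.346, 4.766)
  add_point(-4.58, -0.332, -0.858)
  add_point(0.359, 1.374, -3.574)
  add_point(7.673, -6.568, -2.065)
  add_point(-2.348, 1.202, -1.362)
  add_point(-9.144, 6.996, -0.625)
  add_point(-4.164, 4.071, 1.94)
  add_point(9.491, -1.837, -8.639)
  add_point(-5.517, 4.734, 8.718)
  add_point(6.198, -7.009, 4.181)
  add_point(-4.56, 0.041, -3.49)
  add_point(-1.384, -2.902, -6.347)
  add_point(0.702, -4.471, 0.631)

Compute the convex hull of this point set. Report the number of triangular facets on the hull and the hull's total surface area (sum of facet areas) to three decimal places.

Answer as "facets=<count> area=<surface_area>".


facets=16 area=966.563

Extreme-point indices: [0, 1, 3, 5, 10, 12, 14, 15, 16, 18] — 10 of 20 on the boundary.

Area of each hull facet:
  f1: (p0, p1, p12) → 60.9066
  f2: (p0, p1, p14) → 97.4743
  f3: (p5, p1, p12) → 36.3924
  f4: (p5, p1, p14) → 84.2545
  f5: (p5, p3, p12) → 41.2611
  f6: (p15, p0, p12) → 31.7502
  f7: (p15, p3, p12) → 39.9751
  f8: (p15, p3, p0) → 9.9269
  f9: (p16, p0, p14) → 138.2359
  f10: (p16, p3, p0) → 98.5486
  f11: (p10, p16, p14) → 13.7036
  f12: (p18, p16, p3) → 89.5845
  f13: (p18, p10, p16) → 33.4829
  f14: (p18, p5, p3) → 91.3817
  f15: (p18, p10, p14) → 41.8302
  f16: (p18, p5, p14) → 57.8545
Σ area = 966.563

Euler characteristic 10−24+16 = 2 ✓
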